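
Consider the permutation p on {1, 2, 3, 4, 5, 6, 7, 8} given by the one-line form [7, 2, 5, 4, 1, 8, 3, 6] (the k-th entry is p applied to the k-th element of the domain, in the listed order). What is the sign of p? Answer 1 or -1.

In disjoint-cycle form the cycle lengths are 4, 2, 1, 1.
A cycle is odd iff its length is even; p has 2 even-length cycles, so sgn(p) = (−1)^2 and p is even.

1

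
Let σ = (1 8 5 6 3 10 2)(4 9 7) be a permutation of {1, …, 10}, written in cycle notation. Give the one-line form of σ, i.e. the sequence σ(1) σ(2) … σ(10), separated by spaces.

Each element maps to the next entry in its cycle (wrapping to the front): 1→8, 2→1, 3→10, 4→9, 5→6, 6→3, 7→4, 8→5, 9→7, 10→2.
Listing these in domain order gives 8 1 10 9 6 3 4 5 7 2.

8 1 10 9 6 3 4 5 7 2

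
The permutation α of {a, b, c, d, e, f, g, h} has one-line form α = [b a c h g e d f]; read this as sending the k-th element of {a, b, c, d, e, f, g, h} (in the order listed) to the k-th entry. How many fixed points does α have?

The fixed points (elements with α(x) = x) are {c}, so there is 1.

1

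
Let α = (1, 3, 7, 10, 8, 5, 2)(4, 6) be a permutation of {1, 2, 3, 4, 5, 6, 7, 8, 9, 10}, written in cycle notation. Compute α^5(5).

5 lies in the 7-cycle (1, 3, 7, 10, 8, 5, 2).
Advancing 5 steps from 5: 5 → 2 → 1 → 3 → 7 → 10.

10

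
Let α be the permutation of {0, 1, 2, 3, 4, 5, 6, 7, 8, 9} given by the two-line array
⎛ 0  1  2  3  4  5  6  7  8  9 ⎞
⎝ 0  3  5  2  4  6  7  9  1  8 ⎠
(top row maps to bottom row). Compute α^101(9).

Tracing 9 → 8 → … returns to 9 after 8 steps, so 9 lies in an 8-cycle (1 3 2 5 6 7 9 8).
On an 8-cycle, α^8 is the identity, so α^101 = α^5 there (101 ≡ 5 mod 8).
Stepping 5 places around the cycle: 9 → 8 → 1 → 3 → 2 → 5.

5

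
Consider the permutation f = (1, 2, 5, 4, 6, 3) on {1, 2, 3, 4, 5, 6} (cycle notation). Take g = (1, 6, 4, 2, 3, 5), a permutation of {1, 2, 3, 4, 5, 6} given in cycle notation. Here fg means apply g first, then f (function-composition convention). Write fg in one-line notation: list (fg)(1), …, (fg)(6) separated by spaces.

(fg)(x) = f(g(x)). Computing each image: f(g(1)) = f(6) = 3, f(g(2)) = f(3) = 1, f(g(3)) = f(5) = 4, f(g(4)) = f(2) = 5, f(g(5)) = f(1) = 2, f(g(6)) = f(4) = 6.
Hence fg = [3 1 4 5 2 6].

3 1 4 5 2 6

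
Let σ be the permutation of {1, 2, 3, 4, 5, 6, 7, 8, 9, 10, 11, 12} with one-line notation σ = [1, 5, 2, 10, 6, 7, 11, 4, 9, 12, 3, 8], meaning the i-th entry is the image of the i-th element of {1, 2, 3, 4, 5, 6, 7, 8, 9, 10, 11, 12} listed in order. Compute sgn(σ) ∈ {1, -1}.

1

In disjoint-cycle form the cycle lengths are 6, 4, 1, 1.
A cycle of length ℓ contributes ℓ−1 transpositions, so σ is a product of 5 + 3 = 8 transpositions — even.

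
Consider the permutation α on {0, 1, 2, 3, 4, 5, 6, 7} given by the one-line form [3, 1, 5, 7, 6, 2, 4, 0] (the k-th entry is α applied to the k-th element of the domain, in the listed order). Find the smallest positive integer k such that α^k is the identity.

6

The disjoint-cycle form of α has cycle lengths 3, 2, 2, 1.
Since disjoint cycles commute, ord(α) = lcm(3, 2, 2) = 6.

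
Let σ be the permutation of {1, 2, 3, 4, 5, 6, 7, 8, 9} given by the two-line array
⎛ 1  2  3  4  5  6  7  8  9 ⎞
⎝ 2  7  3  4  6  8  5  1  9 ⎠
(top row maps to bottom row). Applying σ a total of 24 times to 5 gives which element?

Tracing 5 → 6 → … returns to 5 after 6 steps, so 5 lies in a 6-cycle (1 2 7 5 6 8).
Since the cycle has length 6, σ^24 acts on it the same as σ^0 (24 mod 6 = 0).
So σ^24(5) = 5.

5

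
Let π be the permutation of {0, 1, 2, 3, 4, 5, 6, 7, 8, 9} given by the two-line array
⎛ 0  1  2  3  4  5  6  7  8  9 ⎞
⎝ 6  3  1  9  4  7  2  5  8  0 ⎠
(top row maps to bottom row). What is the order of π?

6

Decomposing into disjoint cycles gives cycle lengths 6, 2, 1, 1.
The order of π is the least common multiple of its cycle lengths: lcm(6, 2) = 6.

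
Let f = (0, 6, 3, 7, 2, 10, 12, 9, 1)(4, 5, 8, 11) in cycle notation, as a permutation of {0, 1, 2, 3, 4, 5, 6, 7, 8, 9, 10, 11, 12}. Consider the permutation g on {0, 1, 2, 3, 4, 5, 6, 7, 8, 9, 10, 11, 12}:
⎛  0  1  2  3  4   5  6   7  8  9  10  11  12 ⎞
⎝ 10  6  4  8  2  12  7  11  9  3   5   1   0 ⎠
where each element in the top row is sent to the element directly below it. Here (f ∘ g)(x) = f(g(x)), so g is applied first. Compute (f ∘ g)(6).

2

(f ∘ g)(6) = f(g(6)). g(6) = 7, then f(7) = 2. So (f ∘ g)(6) = 2.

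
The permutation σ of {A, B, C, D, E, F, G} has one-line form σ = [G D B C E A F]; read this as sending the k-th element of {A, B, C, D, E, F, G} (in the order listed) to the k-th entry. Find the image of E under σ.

E is element number 5 of the domain, and entry number 5 of the one-line form is E, so σ(E) = E.

E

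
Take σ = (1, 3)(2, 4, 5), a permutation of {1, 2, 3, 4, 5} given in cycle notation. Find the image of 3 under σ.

Within (1, 3), 3 ↦ 1.

1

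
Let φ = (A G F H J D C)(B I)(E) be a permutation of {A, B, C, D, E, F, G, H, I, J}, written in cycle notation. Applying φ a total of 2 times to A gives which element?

A lies in the 7-cycle (A G F H J D C).
Advancing 2 steps from A: A → G → F.

F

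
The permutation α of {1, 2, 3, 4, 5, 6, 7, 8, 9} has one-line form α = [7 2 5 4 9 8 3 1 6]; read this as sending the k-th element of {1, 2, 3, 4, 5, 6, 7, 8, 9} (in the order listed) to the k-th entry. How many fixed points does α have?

2

The fixed points (elements with α(x) = x) are {2, 4}, so there are 2.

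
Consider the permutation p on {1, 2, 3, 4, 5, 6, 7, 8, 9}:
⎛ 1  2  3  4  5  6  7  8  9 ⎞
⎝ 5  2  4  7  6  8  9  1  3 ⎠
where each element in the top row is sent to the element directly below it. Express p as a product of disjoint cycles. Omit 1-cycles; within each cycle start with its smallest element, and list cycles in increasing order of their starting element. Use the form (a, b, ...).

(1, 5, 6, 8)(3, 4, 7, 9)

From 1: 1 → 5 → 6 → 8 → 1, closing the cycle (1, 5, 6, 8).
Repeating from the next unused element and collecting all non-trivial cycles gives (1, 5, 6, 8)(3, 4, 7, 9).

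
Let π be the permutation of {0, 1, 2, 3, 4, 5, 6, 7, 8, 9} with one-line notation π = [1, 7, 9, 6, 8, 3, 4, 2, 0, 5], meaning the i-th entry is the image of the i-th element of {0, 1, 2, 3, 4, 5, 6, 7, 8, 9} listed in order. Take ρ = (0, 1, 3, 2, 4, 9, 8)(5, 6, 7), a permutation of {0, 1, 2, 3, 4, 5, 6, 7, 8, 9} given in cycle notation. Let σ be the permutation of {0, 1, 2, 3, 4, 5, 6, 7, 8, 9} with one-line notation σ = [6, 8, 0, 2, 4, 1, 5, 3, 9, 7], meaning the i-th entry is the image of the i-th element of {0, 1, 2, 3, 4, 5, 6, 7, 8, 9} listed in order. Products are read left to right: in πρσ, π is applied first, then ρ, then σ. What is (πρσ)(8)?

8

Chase 8: π(8) = 0; ρ(0) = 1; σ(1) = 8. Hence (πρσ)(8) = 8.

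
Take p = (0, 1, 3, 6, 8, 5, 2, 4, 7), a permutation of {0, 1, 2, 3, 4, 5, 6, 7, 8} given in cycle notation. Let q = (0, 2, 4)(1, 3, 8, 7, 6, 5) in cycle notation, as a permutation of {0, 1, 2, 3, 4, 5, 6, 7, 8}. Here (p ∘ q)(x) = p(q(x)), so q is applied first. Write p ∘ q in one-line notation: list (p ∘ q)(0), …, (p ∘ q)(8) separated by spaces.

(p ∘ q)(x) = p(q(x)). Computing each image: p(q(0)) = p(2) = 4, p(q(1)) = p(3) = 6, p(q(2)) = p(4) = 7, p(q(3)) = p(8) = 5, p(q(4)) = p(0) = 1, p(q(5)) = p(1) = 3, p(q(6)) = p(5) = 2, p(q(7)) = p(6) = 8, p(q(8)) = p(7) = 0.
Hence p ∘ q = [4 6 7 5 1 3 2 8 0].

4 6 7 5 1 3 2 8 0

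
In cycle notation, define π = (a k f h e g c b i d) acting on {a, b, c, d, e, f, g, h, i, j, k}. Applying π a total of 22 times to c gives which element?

i

c lies in the 10-cycle (a k f h e g c b i d).
On a 10-cycle, π^10 is the identity, so π^22 = π^2 there (22 ≡ 2 mod 10).
Advancing 2 steps from c: c → b → i.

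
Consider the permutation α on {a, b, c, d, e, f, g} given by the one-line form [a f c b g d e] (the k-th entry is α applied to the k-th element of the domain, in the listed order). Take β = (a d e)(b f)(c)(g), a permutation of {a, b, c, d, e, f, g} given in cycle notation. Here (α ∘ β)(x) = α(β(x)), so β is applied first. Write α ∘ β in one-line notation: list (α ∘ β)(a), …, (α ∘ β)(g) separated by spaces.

b d c g a f e

(α ∘ β)(x) = α(β(x)). Computing each image: α(β(a)) = α(d) = b, α(β(b)) = α(f) = d, α(β(c)) = α(c) = c, α(β(d)) = α(e) = g, α(β(e)) = α(a) = a, α(β(f)) = α(b) = f, α(β(g)) = α(g) = e.
Hence α ∘ β = [b d c g a f e].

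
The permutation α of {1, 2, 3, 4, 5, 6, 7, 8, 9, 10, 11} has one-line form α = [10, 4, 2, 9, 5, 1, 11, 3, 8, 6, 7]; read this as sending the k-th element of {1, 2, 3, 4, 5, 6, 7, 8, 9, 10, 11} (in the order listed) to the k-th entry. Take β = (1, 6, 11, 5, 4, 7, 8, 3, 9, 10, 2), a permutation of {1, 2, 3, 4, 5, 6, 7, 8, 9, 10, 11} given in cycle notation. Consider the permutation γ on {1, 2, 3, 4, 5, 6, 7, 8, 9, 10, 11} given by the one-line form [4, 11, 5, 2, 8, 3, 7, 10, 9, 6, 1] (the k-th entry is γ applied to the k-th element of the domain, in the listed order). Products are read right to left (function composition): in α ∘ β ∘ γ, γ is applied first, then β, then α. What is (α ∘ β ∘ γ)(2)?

5

(α ∘ β ∘ γ)(2) = α(β(γ(2))). γ(2) = 11, then β(11) = 5, then α(5) = 5, so the result is 5.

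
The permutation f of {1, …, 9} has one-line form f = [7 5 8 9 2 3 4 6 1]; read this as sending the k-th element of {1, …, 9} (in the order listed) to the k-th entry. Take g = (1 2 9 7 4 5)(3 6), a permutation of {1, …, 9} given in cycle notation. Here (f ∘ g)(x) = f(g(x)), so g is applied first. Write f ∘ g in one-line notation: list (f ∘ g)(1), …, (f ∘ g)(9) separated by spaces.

5 1 3 2 7 8 9 6 4

For each element, apply g then f: 1 → 2 → 5; 2 → 9 → 1; 3 → 6 → 3; 4 → 5 → 2; 5 → 1 → 7; 6 → 3 → 8; 7 → 4 → 9; 8 → 8 → 6; 9 → 7 → 4.
Collecting the images, f ∘ g = [5 1 3 2 7 8 9 6 4].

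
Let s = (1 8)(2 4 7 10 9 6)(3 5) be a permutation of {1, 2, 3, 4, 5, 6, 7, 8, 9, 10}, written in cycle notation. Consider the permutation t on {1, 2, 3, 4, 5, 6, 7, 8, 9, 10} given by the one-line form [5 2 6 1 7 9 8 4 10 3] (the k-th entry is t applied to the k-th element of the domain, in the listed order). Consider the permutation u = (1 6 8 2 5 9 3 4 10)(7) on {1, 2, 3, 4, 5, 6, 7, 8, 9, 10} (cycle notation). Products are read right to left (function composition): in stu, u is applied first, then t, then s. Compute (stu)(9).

Apply the permutations in order: u(9) = 3, then t(3) = 6, then s(6) = 2. So (stu)(9) = 2.

2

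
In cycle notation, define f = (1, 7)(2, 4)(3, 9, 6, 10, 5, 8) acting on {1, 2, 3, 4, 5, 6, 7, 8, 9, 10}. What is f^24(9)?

9

9 lies in the 6-cycle (3, 9, 6, 10, 5, 8).
On a 6-cycle, f^6 is the identity, so f^24 = f^0 there (24 ≡ 0 mod 6).
So f^24(9) = 9.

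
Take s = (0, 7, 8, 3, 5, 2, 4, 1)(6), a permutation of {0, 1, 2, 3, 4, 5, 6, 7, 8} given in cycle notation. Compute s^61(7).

4

7 lies in the 8-cycle (0, 7, 8, 3, 5, 2, 4, 1).
Since the cycle has length 8, s^61 acts on it the same as s^5 (61 mod 8 = 5).
Advancing 5 steps from 7: 7 → 8 → 3 → 5 → 2 → 4.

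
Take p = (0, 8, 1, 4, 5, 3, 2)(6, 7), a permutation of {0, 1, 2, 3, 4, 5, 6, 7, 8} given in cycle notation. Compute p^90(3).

3 lies in the 7-cycle (0, 8, 1, 4, 5, 3, 2).
Since the cycle has length 7, p^90 acts on it the same as p^6 (90 mod 7 = 6).
Stepping 6 places around the cycle: 3 → 2 → 0 → 8 → 1 → 4 → 5.

5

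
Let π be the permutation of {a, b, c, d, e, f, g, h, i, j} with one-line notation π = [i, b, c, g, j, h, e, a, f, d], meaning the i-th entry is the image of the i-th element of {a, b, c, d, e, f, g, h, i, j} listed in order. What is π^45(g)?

Tracing g → e → … returns to g after 4 steps, so g lies in a 4-cycle (d, g, e, j).
Since the cycle has length 4, π^45 acts on it the same as π^1 (45 mod 4 = 1).
Advancing 1 step from g: g → e.

e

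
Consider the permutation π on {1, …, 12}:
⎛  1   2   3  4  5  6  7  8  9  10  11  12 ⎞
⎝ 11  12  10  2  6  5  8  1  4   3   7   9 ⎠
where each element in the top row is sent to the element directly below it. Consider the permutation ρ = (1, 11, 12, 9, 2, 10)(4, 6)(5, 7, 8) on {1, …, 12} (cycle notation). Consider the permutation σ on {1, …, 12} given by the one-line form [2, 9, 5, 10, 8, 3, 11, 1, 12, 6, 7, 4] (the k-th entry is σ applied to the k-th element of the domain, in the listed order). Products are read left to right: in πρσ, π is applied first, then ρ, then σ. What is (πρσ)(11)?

1

(πρσ)(11) = σ(ρ(π(11))). π(11) = 7, then ρ(7) = 8, then σ(8) = 1, so the result is 1.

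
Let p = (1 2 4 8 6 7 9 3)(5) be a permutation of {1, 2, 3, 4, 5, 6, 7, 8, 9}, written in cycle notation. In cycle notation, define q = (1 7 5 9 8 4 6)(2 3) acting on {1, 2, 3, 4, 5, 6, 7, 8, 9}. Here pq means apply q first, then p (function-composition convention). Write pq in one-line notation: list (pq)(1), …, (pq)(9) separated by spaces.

9 1 4 7 3 2 5 8 6

Chase each element through q then p: 1 → 7 → 9; 2 → 3 → 1; 3 → 2 → 4; 4 → 6 → 7; 5 → 9 → 3; 6 → 1 → 2; 7 → 5 → 5; 8 → 4 → 8; 9 → 8 → 6.
Collecting the images, pq = [9 1 4 7 3 2 5 8 6].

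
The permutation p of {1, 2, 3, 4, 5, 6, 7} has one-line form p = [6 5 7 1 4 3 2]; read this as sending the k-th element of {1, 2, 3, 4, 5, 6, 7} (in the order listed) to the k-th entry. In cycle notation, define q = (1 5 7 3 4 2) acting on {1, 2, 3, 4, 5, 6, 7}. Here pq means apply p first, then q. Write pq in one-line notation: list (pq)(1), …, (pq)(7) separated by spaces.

6 7 3 5 2 4 1

(pq)(x) = q(p(x)). Computing each image: q(p(1)) = q(6) = 6, q(p(2)) = q(5) = 7, q(p(3)) = q(7) = 3, q(p(4)) = q(1) = 5, q(p(5)) = q(4) = 2, q(p(6)) = q(3) = 4, q(p(7)) = q(2) = 1.
Hence pq = [6 7 3 5 2 4 1].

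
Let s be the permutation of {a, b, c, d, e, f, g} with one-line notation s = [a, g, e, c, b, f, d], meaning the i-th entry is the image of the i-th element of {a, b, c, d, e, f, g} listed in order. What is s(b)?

b is element number 2 of the domain, and entry number 2 of the one-line form is g, so s(b) = g.

g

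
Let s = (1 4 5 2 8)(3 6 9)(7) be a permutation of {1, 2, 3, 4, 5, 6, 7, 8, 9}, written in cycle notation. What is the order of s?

15

The disjoint cycles have lengths 5, 3, 1.
The order is lcm(5, 3) = 15.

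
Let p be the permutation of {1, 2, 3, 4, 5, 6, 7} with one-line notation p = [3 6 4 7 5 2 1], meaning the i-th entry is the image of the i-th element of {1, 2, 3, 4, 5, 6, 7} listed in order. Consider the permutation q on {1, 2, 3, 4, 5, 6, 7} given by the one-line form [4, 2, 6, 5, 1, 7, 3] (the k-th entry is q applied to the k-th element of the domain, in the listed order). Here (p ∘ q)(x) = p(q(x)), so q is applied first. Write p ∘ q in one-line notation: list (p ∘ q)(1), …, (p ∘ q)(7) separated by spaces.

For each element, apply q then p: 1 → 4 → 7; 2 → 2 → 6; 3 → 6 → 2; 4 → 5 → 5; 5 → 1 → 3; 6 → 7 → 1; 7 → 3 → 4.
Collecting the images, p ∘ q = [7 6 2 5 3 1 4].

7 6 2 5 3 1 4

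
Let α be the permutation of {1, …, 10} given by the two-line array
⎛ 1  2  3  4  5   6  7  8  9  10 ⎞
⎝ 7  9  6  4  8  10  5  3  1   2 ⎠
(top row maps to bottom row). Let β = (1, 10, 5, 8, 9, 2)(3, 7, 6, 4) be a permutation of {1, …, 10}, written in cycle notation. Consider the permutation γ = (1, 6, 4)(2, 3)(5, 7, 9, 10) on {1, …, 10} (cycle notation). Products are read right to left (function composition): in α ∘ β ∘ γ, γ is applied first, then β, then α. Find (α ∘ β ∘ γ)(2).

5

Chase 2: γ(2) = 3; β(3) = 7; α(7) = 5. Hence (α ∘ β ∘ γ)(2) = 5.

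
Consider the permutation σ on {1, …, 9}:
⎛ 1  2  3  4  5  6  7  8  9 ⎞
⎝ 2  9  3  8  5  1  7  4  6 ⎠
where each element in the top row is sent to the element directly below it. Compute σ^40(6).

6

Tracing 6 → 1 → … returns to 6 after 4 steps, so 6 lies in a 4-cycle (1 2 9 6).
Powers repeat with period 4 on this cycle, and 40 mod 4 = 0, so σ^40(6) = σ^0(6).
So σ^40(6) = 6.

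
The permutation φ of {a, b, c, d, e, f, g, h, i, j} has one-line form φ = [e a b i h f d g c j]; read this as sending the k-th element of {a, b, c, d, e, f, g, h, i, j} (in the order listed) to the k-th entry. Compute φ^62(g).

Tracing g → d → … returns to g after 8 steps, so g lies in an 8-cycle (a, e, h, g, d, i, c, b).
Since the cycle has length 8, φ^62 acts on it the same as φ^6 (62 mod 8 = 6).
Advancing 6 steps from g: g → d → i → c → b → a → e.

e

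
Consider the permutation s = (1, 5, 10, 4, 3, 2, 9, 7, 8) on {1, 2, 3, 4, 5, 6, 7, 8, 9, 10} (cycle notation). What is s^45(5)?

5 lies in the 9-cycle (1, 5, 10, 4, 3, 2, 9, 7, 8).
On a 9-cycle, s^9 is the identity, so s^45 = s^0 there (45 ≡ 0 mod 9).
So s^45(5) = 5.

5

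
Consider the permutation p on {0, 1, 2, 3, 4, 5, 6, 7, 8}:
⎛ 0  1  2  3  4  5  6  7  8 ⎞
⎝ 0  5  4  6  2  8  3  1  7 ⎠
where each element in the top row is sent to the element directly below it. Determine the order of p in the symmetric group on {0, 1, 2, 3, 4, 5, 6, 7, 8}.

The disjoint-cycle form of p has cycle lengths 4, 2, 2, 1.
Since disjoint cycles commute, ord(p) = lcm(4, 2, 2) = 4.

4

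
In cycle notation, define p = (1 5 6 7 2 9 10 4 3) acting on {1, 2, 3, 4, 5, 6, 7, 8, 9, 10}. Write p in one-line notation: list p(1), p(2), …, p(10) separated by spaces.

5 9 1 3 6 7 2 8 10 4

Reading each image from the cycles: 1↦5, 2↦9, 3↦1, 4↦3, 5↦6, 6↦7, 7↦2, 8↦8, 9↦10, 10↦4.
So the one-line form is 5 9 1 3 6 7 2 8 10 4.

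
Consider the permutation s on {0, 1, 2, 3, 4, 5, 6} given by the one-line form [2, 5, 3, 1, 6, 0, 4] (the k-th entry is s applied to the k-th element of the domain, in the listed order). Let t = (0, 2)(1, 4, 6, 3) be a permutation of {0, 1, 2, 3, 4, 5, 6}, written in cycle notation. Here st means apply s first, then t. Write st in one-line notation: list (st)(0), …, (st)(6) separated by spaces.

Chase each element through s then t: 0 → 2 → 0; 1 → 5 → 5; 2 → 3 → 1; 3 → 1 → 4; 4 → 6 → 3; 5 → 0 → 2; 6 → 4 → 6.
Collecting the images, st = [0 5 1 4 3 2 6].

0 5 1 4 3 2 6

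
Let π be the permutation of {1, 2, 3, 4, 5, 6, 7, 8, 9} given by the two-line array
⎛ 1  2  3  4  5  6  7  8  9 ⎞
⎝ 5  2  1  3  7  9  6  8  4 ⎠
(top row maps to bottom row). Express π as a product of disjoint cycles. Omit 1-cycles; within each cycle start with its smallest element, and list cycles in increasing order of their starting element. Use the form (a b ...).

(1 5 7 6 9 4 3)

Start at 1 and follow images: 1 → 5 → 7 → 6 → 9 → 4 → 3 → 1, giving the cycle (1 5 7 6 9 4 3).
Repeating from the next unused element and collecting all non-trivial cycles gives (1 5 7 6 9 4 3).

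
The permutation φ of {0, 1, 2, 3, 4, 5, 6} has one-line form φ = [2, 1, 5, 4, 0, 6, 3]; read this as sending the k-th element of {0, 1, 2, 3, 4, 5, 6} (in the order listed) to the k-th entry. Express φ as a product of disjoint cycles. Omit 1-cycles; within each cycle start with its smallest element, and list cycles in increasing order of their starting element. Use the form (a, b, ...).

(0, 2, 5, 6, 3, 4)

Start at 0 and follow images: 0 → 2 → 5 → 6 → 3 → 4 → 0, giving the cycle (0, 2, 5, 6, 3, 4).
Continuing from each remaining unvisited element yields (0, 2, 5, 6, 3, 4).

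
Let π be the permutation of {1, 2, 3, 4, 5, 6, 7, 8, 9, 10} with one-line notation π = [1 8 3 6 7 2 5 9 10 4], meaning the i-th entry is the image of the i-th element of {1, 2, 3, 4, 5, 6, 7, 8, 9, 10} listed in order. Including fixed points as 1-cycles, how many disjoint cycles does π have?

The cycle decomposition is (1)(2 8 9 10 4 6)(3)(5 7), which has 4 cycles (counting 1-cycles).

4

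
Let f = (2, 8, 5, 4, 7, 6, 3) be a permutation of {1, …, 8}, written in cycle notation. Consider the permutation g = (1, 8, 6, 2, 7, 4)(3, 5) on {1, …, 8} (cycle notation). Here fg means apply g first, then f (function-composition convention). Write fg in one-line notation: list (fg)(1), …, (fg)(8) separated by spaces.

For each element, apply g then f: 1 → 8 → 5; 2 → 7 → 6; 3 → 5 → 4; 4 → 1 → 1; 5 → 3 → 2; 6 → 2 → 8; 7 → 4 → 7; 8 → 6 → 3.
Collecting the images, fg = [5 6 4 1 2 8 7 3].

5 6 4 1 2 8 7 3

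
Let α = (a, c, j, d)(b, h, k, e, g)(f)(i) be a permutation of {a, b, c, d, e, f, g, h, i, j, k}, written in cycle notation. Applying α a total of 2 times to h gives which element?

h lies in the 5-cycle (b, h, k, e, g).
Stepping 2 places around the cycle: h → k → e.

e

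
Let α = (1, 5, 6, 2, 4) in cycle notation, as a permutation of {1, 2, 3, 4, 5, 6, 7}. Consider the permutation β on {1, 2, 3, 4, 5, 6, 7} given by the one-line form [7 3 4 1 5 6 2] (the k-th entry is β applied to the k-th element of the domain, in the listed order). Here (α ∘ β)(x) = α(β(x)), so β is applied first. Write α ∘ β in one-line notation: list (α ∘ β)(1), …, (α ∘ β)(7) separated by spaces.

7 3 1 5 6 2 4

Chase each element through β then α: 1 → 7 → 7; 2 → 3 → 3; 3 → 4 → 1; 4 → 1 → 5; 5 → 5 → 6; 6 → 6 → 2; 7 → 2 → 4.
Collecting the images, α ∘ β = [7 3 1 5 6 2 4].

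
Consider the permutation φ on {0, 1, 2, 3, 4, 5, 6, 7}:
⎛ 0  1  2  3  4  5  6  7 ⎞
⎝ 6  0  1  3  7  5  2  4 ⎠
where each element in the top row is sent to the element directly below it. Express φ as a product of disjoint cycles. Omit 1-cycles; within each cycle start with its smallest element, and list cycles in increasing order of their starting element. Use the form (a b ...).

(0 6 2 1)(4 7)

Start at 0 and follow images: 0 → 6 → 2 → 1 → 0, giving the cycle (0 6 2 1).
Repeating from the next unused element and collecting all non-trivial cycles gives (0 6 2 1)(4 7).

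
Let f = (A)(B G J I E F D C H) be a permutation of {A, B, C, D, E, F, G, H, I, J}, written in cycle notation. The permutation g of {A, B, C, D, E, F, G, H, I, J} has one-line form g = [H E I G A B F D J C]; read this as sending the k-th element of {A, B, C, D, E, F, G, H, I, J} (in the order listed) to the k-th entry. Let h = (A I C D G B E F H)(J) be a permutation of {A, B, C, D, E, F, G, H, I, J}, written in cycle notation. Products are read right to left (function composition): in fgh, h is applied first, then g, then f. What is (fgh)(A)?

Apply the permutations in order: h(A) = I, then g(I) = J, then f(J) = I. So (fgh)(A) = I.

I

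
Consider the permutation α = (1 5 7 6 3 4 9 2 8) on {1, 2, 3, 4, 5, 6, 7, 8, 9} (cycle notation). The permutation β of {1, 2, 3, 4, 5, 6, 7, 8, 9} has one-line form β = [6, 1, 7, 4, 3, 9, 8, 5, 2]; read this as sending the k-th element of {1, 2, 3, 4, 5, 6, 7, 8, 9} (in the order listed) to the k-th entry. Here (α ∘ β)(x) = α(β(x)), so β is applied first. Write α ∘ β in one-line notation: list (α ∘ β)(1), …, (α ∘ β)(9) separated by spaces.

(α ∘ β)(x) = α(β(x)). Computing each image: α(β(1)) = α(6) = 3, α(β(2)) = α(1) = 5, α(β(3)) = α(7) = 6, α(β(4)) = α(4) = 9, α(β(5)) = α(3) = 4, α(β(6)) = α(9) = 2, α(β(7)) = α(8) = 1, α(β(8)) = α(5) = 7, α(β(9)) = α(2) = 8.
Hence α ∘ β = [3 5 6 9 4 2 1 7 8].

3 5 6 9 4 2 1 7 8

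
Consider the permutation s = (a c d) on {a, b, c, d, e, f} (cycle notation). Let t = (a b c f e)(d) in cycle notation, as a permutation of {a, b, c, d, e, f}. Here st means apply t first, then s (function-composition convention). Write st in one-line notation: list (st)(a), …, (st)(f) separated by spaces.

For each element, apply t then s: a → b → b; b → c → d; c → f → f; d → d → a; e → a → c; f → e → e.
So st in one-line form is b d f a c e.

b d f a c e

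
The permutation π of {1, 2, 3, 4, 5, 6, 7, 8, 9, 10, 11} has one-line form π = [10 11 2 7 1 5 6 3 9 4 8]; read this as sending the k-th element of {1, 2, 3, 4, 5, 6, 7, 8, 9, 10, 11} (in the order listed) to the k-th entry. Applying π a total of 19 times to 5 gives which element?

1

Tracing 5 → 1 → … returns to 5 after 6 steps, so 5 lies in a 6-cycle (1, 10, 4, 7, 6, 5).
Since the cycle has length 6, π^19 acts on it the same as π^1 (19 mod 6 = 1).
Advancing 1 step from 5: 5 → 1.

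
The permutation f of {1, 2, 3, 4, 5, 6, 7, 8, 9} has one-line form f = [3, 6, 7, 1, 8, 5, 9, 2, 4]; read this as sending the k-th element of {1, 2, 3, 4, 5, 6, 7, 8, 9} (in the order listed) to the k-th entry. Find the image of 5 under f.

5 is element number 5 of the domain, and entry number 5 of the one-line form is 8, so f(5) = 8.

8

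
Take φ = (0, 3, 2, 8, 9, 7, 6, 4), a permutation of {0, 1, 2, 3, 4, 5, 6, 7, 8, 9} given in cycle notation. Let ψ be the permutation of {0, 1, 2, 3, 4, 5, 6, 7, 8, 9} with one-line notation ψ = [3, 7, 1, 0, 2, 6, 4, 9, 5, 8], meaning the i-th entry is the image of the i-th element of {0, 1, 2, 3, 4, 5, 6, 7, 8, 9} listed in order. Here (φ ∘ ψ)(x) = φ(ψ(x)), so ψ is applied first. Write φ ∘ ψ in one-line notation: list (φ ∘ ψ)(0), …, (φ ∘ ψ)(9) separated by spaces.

For each element, apply ψ then φ: 0 → 3 → 2; 1 → 7 → 6; 2 → 1 → 1; 3 → 0 → 3; 4 → 2 → 8; 5 → 6 → 4; 6 → 4 → 0; 7 → 9 → 7; 8 → 5 → 5; 9 → 8 → 9.
So φ ∘ ψ in one-line form is 2 6 1 3 8 4 0 7 5 9.

2 6 1 3 8 4 0 7 5 9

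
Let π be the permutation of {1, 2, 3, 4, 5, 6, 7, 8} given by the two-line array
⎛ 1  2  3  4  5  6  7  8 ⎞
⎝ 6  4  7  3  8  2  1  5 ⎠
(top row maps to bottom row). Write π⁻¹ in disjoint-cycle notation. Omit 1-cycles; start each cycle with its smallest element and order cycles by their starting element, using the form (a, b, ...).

The cycle decomposition of π is (1, 6, 2, 4, 3, 7)(5, 8).
Reversing each cycle (and rotating so the smallest element leads) gives π⁻¹ = (1, 7, 3, 4, 2, 6)(5, 8).

(1, 7, 3, 4, 2, 6)(5, 8)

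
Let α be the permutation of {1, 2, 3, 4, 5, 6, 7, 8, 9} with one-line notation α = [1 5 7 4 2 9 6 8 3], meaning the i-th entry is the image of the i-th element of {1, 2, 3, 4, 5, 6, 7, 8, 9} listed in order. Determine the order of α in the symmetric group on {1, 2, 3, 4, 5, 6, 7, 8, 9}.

Decomposing into disjoint cycles gives cycle lengths 4, 2, 1, 1, 1.
The order of α is the least common multiple of its cycle lengths: lcm(4, 2) = 4.

4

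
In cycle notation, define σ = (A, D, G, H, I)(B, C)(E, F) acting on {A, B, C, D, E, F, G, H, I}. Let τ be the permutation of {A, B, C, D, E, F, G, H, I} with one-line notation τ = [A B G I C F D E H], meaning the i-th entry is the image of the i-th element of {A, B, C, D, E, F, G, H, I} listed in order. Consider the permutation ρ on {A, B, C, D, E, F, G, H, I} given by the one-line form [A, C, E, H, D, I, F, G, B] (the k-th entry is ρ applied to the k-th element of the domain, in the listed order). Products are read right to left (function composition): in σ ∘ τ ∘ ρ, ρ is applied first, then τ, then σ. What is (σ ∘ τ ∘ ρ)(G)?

E

Chase G: ρ(G) = F; τ(F) = F; σ(F) = E. Hence (σ ∘ τ ∘ ρ)(G) = E.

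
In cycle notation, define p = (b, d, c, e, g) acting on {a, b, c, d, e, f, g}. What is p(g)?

b

In the cycle (b, d, c, e, g), g is followed by b, so p(g) = b.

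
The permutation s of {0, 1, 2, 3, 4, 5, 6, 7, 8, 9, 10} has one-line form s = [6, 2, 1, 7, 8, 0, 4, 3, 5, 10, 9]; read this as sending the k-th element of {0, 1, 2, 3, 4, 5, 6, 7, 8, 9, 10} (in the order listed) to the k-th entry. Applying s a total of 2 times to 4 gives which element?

Tracing 4 → 8 → … returns to 4 after 5 steps, so 4 lies in a 5-cycle (0, 6, 4, 8, 5).
Advancing 2 steps from 4: 4 → 8 → 5.

5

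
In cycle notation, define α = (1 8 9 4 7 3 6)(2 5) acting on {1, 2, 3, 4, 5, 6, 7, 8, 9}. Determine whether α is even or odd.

odd

The cycle lengths are 7, 2.
A cycle is odd iff its length is even; α has 1 even-length cycle, so sgn(α) = (−1)^1 and α is odd.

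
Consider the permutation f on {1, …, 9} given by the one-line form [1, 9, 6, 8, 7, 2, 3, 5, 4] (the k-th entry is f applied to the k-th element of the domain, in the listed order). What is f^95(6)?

3

Tracing 6 → 2 → … returns to 6 after 8 steps, so 6 lies in an 8-cycle (2, 9, 4, 8, 5, 7, 3, 6).
Since the cycle has length 8, f^95 acts on it the same as f^7 (95 mod 8 = 7).
Advancing 7 steps from 6: 6 → 2 → 9 → 4 → 8 → 5 → 7 → 3.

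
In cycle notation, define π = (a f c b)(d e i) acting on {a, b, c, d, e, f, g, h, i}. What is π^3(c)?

f

c lies in the 4-cycle (a f c b).
Advancing 3 steps from c: c → b → a → f.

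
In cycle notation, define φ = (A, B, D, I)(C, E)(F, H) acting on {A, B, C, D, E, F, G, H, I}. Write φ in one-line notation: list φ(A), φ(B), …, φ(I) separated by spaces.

Each element maps to the next entry in its cycle (wrapping to the front): A→B, B→D, C→E, D→I, E→C, F→H, G→G, H→F, I→A.
So the one-line form is B D E I C H G F A.

B D E I C H G F A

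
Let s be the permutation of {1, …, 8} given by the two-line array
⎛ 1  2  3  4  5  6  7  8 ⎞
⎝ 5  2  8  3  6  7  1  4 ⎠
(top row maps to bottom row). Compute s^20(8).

Tracing 8 → 4 → … returns to 8 after 3 steps, so 8 lies in a 3-cycle (3 8 4).
On a 3-cycle, s^3 is the identity, so s^20 = s^2 there (20 ≡ 2 mod 3).
Stepping 2 places around the cycle: 8 → 4 → 3.

3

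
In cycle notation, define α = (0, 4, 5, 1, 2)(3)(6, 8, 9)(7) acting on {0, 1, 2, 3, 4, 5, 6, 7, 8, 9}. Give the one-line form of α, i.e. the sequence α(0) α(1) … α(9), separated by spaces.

4 2 0 3 5 1 8 7 9 6

Each element maps to the next entry in its cycle (wrapping to the front): 0→4, 1→2, 2→0, 3→3, 4→5, 5→1, 6→8, 7→7, 8→9, 9→6.
Listing these in domain order gives 4 2 0 3 5 1 8 7 9 6.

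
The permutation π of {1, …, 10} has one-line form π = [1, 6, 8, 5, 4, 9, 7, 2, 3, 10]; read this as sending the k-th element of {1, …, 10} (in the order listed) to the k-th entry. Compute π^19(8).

3

Tracing 8 → 2 → … returns to 8 after 5 steps, so 8 lies in a 5-cycle (2, 6, 9, 3, 8).
Powers repeat with period 5 on this cycle, and 19 mod 5 = 4, so π^19(8) = π^4(8).
Advancing 4 steps from 8: 8 → 2 → 6 → 9 → 3.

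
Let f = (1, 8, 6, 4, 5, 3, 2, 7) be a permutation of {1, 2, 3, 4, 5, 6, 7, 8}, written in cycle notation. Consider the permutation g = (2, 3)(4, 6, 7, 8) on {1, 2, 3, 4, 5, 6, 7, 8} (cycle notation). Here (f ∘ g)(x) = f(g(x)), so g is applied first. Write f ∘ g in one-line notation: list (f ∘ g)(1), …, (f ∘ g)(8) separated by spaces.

8 2 7 4 3 1 6 5

Chase each element through g then f: 1 → 1 → 8; 2 → 3 → 2; 3 → 2 → 7; 4 → 6 → 4; 5 → 5 → 3; 6 → 7 → 1; 7 → 8 → 6; 8 → 4 → 5.
Collecting the images, f ∘ g = [8 2 7 4 3 1 6 5].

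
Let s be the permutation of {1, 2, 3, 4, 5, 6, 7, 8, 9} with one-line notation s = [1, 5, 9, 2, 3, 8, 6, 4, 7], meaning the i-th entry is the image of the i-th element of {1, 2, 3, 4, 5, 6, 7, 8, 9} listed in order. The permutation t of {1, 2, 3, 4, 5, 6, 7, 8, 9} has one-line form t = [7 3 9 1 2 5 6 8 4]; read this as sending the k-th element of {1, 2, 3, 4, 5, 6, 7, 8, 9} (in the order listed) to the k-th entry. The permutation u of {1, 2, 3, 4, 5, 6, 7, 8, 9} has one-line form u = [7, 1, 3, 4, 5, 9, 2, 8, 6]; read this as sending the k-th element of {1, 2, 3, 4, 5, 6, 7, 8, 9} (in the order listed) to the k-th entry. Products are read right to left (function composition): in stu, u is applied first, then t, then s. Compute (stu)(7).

Chase 7: u(7) = 2; t(2) = 3; s(3) = 9. Hence (stu)(7) = 9.

9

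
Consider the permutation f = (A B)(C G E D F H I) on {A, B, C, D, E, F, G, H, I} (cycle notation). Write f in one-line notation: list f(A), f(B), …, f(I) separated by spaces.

Image by image: A↦B, B↦A, C↦G, D↦F, E↦D, F↦H, G↦E, H↦I, I↦C.
So the one-line form is B A G F D H E I C.

B A G F D H E I C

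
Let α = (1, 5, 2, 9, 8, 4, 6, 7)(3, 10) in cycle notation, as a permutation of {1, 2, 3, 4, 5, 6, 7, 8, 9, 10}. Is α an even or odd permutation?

The cycle lengths are 8, 2.
A cycle is odd iff its length is even; α has 2 even-length cycles, so sgn(α) = (−1)^2 and α is even.

even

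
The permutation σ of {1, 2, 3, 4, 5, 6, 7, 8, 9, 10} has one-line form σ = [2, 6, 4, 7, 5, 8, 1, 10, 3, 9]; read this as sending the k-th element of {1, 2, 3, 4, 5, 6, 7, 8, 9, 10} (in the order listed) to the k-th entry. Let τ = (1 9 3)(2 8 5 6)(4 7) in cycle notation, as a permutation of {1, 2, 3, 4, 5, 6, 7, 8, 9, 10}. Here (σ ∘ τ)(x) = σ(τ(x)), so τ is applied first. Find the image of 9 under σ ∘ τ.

(σ ∘ τ)(9) = σ(τ(9)). τ(9) = 3, then σ(3) = 4. So (σ ∘ τ)(9) = 4.

4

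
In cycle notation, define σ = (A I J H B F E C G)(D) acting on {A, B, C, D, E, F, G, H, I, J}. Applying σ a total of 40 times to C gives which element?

J

C lies in the 9-cycle (A I J H B F E C G).
Powers repeat with period 9 on this cycle, and 40 mod 9 = 4, so σ^40(C) = σ^4(C).
Advancing 4 steps from C: C → G → A → I → J.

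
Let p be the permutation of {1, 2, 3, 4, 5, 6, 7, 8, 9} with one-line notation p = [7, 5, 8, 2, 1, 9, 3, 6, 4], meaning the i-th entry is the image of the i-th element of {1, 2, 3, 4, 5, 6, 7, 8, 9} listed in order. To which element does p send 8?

6

8 is element number 8 of the domain, and entry number 8 of the one-line form is 6, so p(8) = 6.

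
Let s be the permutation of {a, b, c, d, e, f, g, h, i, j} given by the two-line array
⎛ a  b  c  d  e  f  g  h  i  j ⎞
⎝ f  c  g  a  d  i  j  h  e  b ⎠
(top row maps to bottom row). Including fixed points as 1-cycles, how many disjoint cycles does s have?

3

The cycle decomposition is (a, f, i, e, d)(b, c, g, j)(h), which has 3 cycles (counting 1-cycles).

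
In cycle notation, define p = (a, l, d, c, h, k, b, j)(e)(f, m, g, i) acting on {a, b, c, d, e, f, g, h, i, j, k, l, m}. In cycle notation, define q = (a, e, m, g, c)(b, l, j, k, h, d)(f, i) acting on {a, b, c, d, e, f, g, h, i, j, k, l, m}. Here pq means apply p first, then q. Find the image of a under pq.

(pq)(a) = q(p(a)). p(a) = l, then q(l) = j. So (pq)(a) = j.

j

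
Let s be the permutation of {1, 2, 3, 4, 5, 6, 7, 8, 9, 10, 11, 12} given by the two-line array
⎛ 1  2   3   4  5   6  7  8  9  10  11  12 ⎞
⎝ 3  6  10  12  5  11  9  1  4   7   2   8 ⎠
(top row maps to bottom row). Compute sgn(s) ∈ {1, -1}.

In disjoint-cycle form the cycle lengths are 8, 3, 1.
A cycle of length ℓ contributes ℓ−1 transpositions, so s is a product of 7 + 2 = 9 transpositions — odd.

-1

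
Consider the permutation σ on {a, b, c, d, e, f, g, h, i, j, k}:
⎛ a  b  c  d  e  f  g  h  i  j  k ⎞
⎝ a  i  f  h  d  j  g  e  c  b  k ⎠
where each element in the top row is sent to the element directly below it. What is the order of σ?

15

Decomposing into disjoint cycles gives cycle lengths 5, 3, 1, 1, 1.
The order of σ is the least common multiple of its cycle lengths: lcm(5, 3) = 15.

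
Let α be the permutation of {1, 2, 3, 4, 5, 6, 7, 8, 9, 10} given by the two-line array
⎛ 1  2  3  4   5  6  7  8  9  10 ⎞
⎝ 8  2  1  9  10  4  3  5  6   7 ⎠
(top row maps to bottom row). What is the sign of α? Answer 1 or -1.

-1

In disjoint-cycle form the cycle lengths are 6, 3, 1.
A cycle of length ℓ contributes ℓ−1 transpositions, so α is a product of 5 + 2 = 7 transpositions — odd.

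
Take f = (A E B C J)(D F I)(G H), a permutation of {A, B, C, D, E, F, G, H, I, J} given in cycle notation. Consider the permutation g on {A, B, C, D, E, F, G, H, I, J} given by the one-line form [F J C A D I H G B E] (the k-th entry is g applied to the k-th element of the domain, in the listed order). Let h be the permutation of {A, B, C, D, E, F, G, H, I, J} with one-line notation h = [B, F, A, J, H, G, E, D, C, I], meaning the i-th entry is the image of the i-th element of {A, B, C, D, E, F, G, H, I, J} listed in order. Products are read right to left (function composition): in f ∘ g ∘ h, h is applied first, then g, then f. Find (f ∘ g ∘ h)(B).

D

Apply the permutations in order: h(B) = F, then g(F) = I, then f(I) = D. So (f ∘ g ∘ h)(B) = D.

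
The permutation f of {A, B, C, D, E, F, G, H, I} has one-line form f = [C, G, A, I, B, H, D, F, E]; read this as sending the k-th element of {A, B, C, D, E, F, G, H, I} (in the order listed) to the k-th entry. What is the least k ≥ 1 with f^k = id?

10

Writing f as disjoint cycles, the cycle lengths are 5, 2, 2.
Since disjoint cycles commute, ord(f) = lcm(5, 2, 2) = 10.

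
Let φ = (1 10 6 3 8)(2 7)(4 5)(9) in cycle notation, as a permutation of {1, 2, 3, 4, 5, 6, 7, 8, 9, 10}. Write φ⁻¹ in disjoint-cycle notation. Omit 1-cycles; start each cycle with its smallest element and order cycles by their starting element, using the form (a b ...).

(1 8 3 6 10)(2 7)(4 5)

The inverse reverses each cycle.
After reversing and putting each cycle's least element first, φ⁻¹ = (1 8 3 6 10)(2 7)(4 5).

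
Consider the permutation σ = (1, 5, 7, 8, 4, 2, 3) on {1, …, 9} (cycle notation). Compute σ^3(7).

2

7 lies in the 7-cycle (1, 5, 7, 8, 4, 2, 3).
Stepping 3 places around the cycle: 7 → 8 → 4 → 2.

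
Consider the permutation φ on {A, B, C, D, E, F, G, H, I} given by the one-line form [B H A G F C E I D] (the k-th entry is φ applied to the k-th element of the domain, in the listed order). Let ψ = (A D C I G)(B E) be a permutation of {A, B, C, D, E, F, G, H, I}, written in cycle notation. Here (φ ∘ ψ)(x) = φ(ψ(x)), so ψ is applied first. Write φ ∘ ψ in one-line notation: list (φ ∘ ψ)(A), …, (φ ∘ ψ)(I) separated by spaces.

Chase each element through ψ then φ: A → D → G; B → E → F; C → I → D; D → C → A; E → B → H; F → F → C; G → A → B; H → H → I; I → G → E.
So φ ∘ ψ in one-line form is G F D A H C B I E.

G F D A H C B I E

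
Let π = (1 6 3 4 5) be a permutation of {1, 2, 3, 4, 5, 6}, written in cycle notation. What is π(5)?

1

5 appears in (1 6 3 4 5); the next entry (wrapping around) is 1.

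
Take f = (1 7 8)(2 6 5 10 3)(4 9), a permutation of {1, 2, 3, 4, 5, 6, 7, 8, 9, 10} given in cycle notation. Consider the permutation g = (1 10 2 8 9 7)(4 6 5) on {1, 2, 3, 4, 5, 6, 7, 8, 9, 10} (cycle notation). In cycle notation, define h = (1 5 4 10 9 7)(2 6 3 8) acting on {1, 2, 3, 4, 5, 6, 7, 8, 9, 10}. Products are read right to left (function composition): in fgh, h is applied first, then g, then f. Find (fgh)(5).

(fgh)(5) = f(g(h(5))). h(5) = 4, then g(4) = 6, then f(6) = 5, so the result is 5.

5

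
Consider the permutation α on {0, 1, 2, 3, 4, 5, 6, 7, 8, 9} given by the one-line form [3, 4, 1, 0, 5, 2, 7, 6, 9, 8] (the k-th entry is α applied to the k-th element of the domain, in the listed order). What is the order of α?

4

The disjoint-cycle form of α has cycle lengths 4, 2, 2, 2.
The order of α is the least common multiple of its cycle lengths: lcm(4, 2, 2, 2) = 4.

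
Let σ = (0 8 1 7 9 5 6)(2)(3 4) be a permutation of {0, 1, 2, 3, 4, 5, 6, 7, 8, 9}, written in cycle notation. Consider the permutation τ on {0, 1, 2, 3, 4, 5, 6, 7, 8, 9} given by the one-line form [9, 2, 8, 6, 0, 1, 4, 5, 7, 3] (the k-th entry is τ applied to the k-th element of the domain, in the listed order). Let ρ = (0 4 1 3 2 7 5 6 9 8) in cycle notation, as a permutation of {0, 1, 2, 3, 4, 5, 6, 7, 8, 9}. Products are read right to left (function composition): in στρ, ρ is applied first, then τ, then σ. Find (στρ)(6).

4

Chase 6: ρ(6) = 9; τ(9) = 3; σ(3) = 4. Hence (στρ)(6) = 4.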